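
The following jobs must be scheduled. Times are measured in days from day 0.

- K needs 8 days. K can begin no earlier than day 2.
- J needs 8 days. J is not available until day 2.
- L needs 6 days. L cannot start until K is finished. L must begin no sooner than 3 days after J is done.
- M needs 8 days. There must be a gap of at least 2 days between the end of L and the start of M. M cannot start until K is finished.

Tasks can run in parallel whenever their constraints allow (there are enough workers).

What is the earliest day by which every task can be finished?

29

K cannot begin until its own release at day 2. It runs from day 2 to 2 + 8 = day 10.
After its own release at day 2, J can start at day 2 and finishes at day 10.
L has to wait for K (finishes day 10); J (finishes day 10, plus 3-day gap → day 13). The latest of these is day 13, so L runs day 13 to 13 + 6 = day 19.
M has to wait for L (finishes day 19, plus 2-day gap → day 21); K (finishes day 10). The latest of these is day 21, so M runs day 21 to 21 + 8 = day 29.
All tasks are finished once the last one completes. Finish times: J at 10, K at 10, L at 19, M at 29. The latest is day 29.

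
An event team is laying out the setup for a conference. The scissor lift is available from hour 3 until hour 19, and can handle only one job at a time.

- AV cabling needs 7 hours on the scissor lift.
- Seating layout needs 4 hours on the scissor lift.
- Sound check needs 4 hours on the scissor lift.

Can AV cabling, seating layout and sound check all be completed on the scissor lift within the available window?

The scissor lift window is 19 − 3 = 16 hours.
Running back to back, the jobs need 7 + 4 + 4 = 15 hours on the scissor lift.
Since 15 ≤ 16, they fit within the window.

Yes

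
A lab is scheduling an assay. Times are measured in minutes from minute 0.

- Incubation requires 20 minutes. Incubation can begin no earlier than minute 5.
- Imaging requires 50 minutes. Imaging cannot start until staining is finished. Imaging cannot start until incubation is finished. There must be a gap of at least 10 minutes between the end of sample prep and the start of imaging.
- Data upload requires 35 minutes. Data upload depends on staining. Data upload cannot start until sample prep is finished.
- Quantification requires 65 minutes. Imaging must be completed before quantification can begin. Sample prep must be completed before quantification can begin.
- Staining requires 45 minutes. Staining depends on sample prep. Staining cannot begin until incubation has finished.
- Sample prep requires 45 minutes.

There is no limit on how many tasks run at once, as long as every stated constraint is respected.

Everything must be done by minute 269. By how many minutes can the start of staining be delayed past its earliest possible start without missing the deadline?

64

Incubation waits on its own release at minute 5, so it starts at minute 5 and finishes at 5 + 20 = minute 25.
Sample prep has no prerequisites, so it starts at minute 0 and finishes at minute 45.
Staining cannot start until sample prep (finishes minute 45); incubation (finishes minute 25). The controlling bound is minute 45, so staining finishes at 45 + 45 = minute 90.

Working backward from the deadline:
To finish by minute 269, quantification (duration 65) must start no later than minute 204.
Since quantification (must start by minute 204) depends on it, imaging must finish by minute 204. Backing off its 50-minute duration gives a latest start of minute 154.
To finish by minute 269, data upload (duration 35) must start no later than minute 234.
Staining has several dependents: imaging (must start by minute 154); data upload (must start by minute 234). The earliest of those limits is minute 154, so staining must start by 154 − 45 = minute 109.
So staining can start as early as minute 45 and as late as minute 109, giving 109 − 45 = 64 minutes of slack.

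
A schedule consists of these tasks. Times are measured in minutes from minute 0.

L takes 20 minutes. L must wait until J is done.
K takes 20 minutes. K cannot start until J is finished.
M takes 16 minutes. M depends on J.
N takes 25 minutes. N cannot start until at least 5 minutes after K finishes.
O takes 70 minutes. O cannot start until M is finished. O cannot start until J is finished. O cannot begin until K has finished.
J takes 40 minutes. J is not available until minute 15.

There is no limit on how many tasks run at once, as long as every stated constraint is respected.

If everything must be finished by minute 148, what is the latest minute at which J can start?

18

N must finish by minute 148; it takes 25 minutes, so it must start by 148 − 25 = minute 123.
Nothing follows O; the deadline of minute 148 is its only limit. It must start by 148 − 70 = minute 78.
For K: N (must start by minute 123, minus 5-minute gap → minute 118); O (must start by minute 78). The most restrictive is minute 78; with a 20-minute duration, K must start by minute 58.
To finish by minute 148, L (duration 20) must start no later than minute 128.
M has to be done before O (must start by minute 78). That means finishing by minute 78, i.e. starting by 78 − 16 = minute 62.
J must finish in time for K (must start by minute 58); L (must start by minute 128); M (must start by minute 62); O (must start by minute 78). The tightest is minute 58, so J must start by 58 − 40 = minute 18.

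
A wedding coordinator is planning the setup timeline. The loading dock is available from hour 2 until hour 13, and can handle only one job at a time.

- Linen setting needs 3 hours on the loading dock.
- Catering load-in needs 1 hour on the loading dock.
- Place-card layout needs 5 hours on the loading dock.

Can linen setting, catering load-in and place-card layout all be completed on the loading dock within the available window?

The loading dock window is 13 − 2 = 11 hours.
Running back to back, the jobs need 3 + 1 + 5 = 9 hours on the loading dock.
Since 9 ≤ 11, they fit within the window.

Yes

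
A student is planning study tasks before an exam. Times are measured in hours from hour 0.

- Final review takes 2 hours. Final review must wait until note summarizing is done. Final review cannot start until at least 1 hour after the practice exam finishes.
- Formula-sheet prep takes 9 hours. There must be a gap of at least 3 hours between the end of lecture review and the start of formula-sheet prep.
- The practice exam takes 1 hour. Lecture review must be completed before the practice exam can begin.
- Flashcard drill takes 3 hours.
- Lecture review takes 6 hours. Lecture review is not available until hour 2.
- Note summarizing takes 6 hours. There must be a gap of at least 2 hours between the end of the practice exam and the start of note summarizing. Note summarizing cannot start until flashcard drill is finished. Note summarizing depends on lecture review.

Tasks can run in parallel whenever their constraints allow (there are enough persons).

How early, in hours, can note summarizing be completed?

17

Flashcard drill can start immediately at hour 0; it finishes at hour 3.
Lecture review cannot begin until its own release at hour 2. It runs from hour 2 to 2 + 6 = hour 8.
The practice exam cannot begin until lecture review (finishes hour 8). It runs from hour 8 to 8 + 1 = hour 9.
For note summarizing: the practice exam (finishes hour 9, plus 2-hour gap → hour 11); flashcard drill (finishes hour 3); lecture review (finishes hour 8). Taking the maximum gives a start of hour 11, and it finishes at 11 + 6 = hour 17.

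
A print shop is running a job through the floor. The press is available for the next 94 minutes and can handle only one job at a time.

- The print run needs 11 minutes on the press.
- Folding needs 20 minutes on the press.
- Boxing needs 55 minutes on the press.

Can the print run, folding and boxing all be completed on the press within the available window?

Running back to back, the jobs need 11 + 20 + 55 = 86 minutes on the press.
Since 86 ≤ 94, they fit within the window.

Yes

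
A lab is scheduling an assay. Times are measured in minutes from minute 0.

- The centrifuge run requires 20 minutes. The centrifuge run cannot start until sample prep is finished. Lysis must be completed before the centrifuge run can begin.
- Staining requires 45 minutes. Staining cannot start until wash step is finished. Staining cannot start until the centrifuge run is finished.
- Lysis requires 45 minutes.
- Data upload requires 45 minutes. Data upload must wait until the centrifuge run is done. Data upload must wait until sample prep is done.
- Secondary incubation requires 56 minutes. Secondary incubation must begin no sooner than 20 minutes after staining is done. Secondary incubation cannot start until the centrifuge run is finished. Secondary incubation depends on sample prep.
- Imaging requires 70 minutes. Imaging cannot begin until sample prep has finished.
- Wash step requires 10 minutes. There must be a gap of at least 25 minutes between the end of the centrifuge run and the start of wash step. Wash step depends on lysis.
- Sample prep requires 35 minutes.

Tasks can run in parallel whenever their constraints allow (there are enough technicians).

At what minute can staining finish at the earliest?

Nothing blocks lysis, so it runs from minute 0 to minute 45.
Nothing blocks sample prep, so it runs from minute 0 to minute 35.
The centrifuge run needs all of sample prep (finishes minute 35); lysis (finishes minute 45). That puts its earliest start at minute 45; it finishes at 45 + 20 = minute 65.
Wash step has to wait for the centrifuge run (finishes minute 65, plus 25-minute gap → minute 90); lysis (finishes minute 45). The latest of these is minute 90, so wash step runs minute 90 to 90 + 10 = minute 100.
Staining has to wait for wash step (finishes minute 100); the centrifuge run (finishes minute 65). The latest of these is minute 100, so staining runs minute 100 to 100 + 45 = minute 145.

145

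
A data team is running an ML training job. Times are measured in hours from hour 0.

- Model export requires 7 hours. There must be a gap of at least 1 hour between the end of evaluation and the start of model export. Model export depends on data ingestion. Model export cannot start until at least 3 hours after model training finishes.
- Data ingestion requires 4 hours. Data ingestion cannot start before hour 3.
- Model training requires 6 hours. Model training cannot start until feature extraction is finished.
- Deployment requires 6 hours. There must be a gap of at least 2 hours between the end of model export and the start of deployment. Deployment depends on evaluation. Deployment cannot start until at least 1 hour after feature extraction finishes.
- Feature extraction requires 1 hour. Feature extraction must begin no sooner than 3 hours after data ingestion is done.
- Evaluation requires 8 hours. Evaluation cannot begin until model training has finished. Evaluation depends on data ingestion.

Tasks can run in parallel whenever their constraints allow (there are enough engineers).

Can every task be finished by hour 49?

Data ingestion cannot begin until its own release at hour 3. It runs from hour 3 to 3 + 4 = hour 7.
Feature extraction waits on data ingestion (finishes hour 7, plus 3-hour gap → hour 10), so it starts at hour 10 and finishes at 10 + 1 = hour 11.
Model training cannot begin until feature extraction (finishes hour 11). It runs from hour 11 to 11 + 6 = hour 17.
Evaluation cannot start until model training (finishes hour 17); data ingestion (finishes hour 7). The controlling bound is hour 17, so evaluation finishes at 17 + 8 = hour 25.
Model export cannot start until evaluation (finishes hour 25, plus 1-hour gap → hour 26); data ingestion (finishes hour 7); model training (finishes hour 17, plus 3-hour gap → hour 20). The controlling bound is hour 26, so model export finishes at 26 + 7 = hour 33.
Deployment has to wait for model export (finishes hour 33, plus 2-hour gap → hour 35); evaluation (finishes hour 25); feature extraction (finishes hour 11, plus 1-hour gap → hour 12). The latest of these is hour 35, so deployment runs hour 35 to 35 + 6 = hour 41.
Every task is finished by hour 41, which is no later than the deadline of 49, so the schedule is feasible.

Yes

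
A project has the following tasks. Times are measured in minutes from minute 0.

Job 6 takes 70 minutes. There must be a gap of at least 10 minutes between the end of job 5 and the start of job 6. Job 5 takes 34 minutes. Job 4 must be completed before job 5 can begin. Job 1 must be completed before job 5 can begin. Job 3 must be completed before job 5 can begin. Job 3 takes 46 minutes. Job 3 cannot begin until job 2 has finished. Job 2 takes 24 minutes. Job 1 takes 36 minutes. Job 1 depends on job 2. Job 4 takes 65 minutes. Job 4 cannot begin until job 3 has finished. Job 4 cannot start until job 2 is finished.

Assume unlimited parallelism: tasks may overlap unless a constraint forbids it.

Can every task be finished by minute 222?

Job 2 can start immediately at minute 0; it finishes at minute 24.
After job 2 (finishes minute 24), job 3 can start at minute 24 and finishes at minute 70.
Job 4 cannot start until job 3 (finishes minute 70); job 2 (finishes minute 24). The controlling bound is minute 70, so job 4 finishes at 70 + 65 = minute 135.
Job 1 cannot begin until job 2 (finishes minute 24). It runs from minute 24 to 24 + 36 = minute 60.
Job 5 has to wait for job 4 (finishes minute 135); job 1 (finishes minute 60); job 3 (finishes minute 70). The latest of these is minute 135, so job 5 runs minute 135 to 135 + 34 = minute 169.
Job 6 cannot begin until job 5 (finishes minute 169, plus 10-minute gap → minute 179). It runs from minute 179 to 179 + 70 = minute 249.
The earliest everything can be done is minute 249, which is after the deadline of 222, so it is not possible.

No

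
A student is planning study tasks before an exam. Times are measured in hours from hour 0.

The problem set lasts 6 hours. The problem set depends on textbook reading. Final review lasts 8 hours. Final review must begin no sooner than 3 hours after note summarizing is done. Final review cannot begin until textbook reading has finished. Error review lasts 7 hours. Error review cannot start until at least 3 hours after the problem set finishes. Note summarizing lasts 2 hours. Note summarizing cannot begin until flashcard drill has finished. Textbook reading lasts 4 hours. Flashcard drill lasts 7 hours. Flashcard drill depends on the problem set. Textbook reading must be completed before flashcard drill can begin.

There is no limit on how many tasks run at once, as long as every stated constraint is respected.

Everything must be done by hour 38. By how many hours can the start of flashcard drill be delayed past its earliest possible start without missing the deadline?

Textbook reading has no prerequisites, so it starts at hour 0 and finishes at hour 4.
The problem set waits on textbook reading (finishes hour 4), so it starts at hour 4 and finishes at 4 + 6 = hour 10.
Flashcard drill has to wait for the problem set (finishes hour 10); textbook reading (finishes hour 4). The latest of these is hour 10, so flashcard drill runs hour 10 to 10 + 7 = hour 17.

Working backward from the deadline:
Nothing follows final review; the deadline of hour 38 is its only limit. It must start by 38 − 8 = hour 30.
Note summarizing must finish before final review (must start by hour 30, minus 3-hour gap → hour 27). With a 2-hour duration, note summarizing must start by 27 − 2 = hour 25.
Flashcard drill feeds into note summarizing (must start by hour 25); so flashcard drill must finish by hour 25 and therefore start by hour 18.
So flashcard drill can start as early as hour 10 and as late as hour 18, giving 18 − 10 = 8 hours of slack.

8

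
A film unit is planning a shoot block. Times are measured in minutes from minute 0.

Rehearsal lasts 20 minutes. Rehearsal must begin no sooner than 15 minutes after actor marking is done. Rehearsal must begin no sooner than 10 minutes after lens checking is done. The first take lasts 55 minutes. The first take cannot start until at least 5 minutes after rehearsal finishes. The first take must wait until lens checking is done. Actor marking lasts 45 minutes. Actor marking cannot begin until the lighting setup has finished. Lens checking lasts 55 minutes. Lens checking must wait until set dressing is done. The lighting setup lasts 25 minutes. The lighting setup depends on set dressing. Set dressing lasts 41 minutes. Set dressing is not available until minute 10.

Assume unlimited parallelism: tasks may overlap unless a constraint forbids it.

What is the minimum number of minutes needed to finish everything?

216

After its own release at minute 10, set dressing can start at minute 10 and finishes at minute 51.
Lens checking waits on set dressing (finishes minute 51), so it starts at minute 51 and finishes at 51 + 55 = minute 106.
After set dressing (finishes minute 51), the lighting setup can start at minute 51 and finishes at minute 76.
Actor marking cannot begin until the lighting setup (finishes minute 76). It runs from minute 76 to 76 + 45 = minute 121.
Rehearsal has to wait for actor marking (finishes minute 121, plus 15-minute gap → minute 136); lens checking (finishes minute 106, plus 10-minute gap → minute 116). The latest of these is minute 136, so rehearsal runs minute 136 to 136 + 20 = minute 156.
For the first take: rehearsal (finishes minute 156, plus 5-minute gap → minute 161); lens checking (finishes minute 106). Taking the maximum gives a start of minute 161, and it finishes at 161 + 55 = minute 216.
All tasks are finished once the last one completes. Finish times: Set dressing at 51, The lighting setup at 76, Lens checking at 106, Actor marking at 121, Rehearsal at 156, The first take at 216. The latest is minute 216.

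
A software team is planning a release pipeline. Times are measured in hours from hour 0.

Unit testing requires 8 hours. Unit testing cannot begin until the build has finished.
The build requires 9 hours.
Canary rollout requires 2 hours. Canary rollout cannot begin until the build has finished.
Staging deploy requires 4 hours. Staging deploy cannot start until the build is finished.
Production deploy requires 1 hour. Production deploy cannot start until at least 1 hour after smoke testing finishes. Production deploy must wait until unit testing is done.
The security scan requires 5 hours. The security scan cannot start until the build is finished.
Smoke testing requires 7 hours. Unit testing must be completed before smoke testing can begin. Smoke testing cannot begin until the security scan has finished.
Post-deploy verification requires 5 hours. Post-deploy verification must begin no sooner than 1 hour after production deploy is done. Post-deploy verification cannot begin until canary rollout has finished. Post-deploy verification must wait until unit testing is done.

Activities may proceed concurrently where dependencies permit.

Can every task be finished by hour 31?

No

Nothing blocks the build, so it runs from hour 0 to hour 9.
Canary rollout cannot begin until the build (finishes hour 9). It runs from hour 9 to 9 + 2 = hour 11.
After the build (finishes hour 9), staging deploy can start at hour 9 and finishes at hour 13.
After the build (finishes hour 9), the security scan can start at hour 9 and finishes at hour 14.
After the build (finishes hour 9), unit testing can start at hour 9 and finishes at hour 17.
Smoke testing cannot start until unit testing (finishes hour 17); the security scan (finishes hour 14). The controlling bound is hour 17, so smoke testing finishes at 17 + 7 = hour 24.
Production deploy needs all of smoke testing (finishes hour 24, plus 1-hour gap → hour 25); unit testing (finishes hour 17). That puts its earliest start at hour 25; it finishes at 25 + 1 = hour 26.
Post-deploy verification needs all of production deploy (finishes hour 26, plus 1-hour gap → hour 27); canary rollout (finishes hour 11); unit testing (finishes hour 17). That puts its earliest start at hour 27; it finishes at 27 + 5 = hour 32.
The earliest everything can be done is hour 32, which is after the deadline of 31, so it is not possible.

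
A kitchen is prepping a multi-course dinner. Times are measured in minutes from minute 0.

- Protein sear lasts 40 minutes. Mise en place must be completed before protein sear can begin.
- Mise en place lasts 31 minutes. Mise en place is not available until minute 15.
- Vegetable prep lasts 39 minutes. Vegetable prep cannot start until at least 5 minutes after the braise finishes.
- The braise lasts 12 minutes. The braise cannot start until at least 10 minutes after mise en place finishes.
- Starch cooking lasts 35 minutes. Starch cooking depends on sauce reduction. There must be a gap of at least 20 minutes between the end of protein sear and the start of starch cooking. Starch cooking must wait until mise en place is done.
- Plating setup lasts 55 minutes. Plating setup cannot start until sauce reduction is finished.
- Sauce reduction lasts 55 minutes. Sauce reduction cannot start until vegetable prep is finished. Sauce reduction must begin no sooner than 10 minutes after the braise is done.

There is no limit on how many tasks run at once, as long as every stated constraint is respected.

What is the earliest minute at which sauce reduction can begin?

After its own release at minute 15, mise en place can start at minute 15 and finishes at minute 46.
The braise waits on mise en place (finishes minute 46, plus 10-minute gap → minute 56), so it starts at minute 56 and finishes at 56 + 12 = minute 68.
Vegetable prep cannot begin until the braise (finishes minute 68, plus 5-minute gap → minute 73). It runs from minute 73 to 73 + 39 = minute 112.
Sauce reduction waits on vegetable prep (finishes minute 112); the braise (finishes minute 68, plus 10-minute gap → minute 78). The latest of these is minute 112, which is the earliest sauce reduction can start.

112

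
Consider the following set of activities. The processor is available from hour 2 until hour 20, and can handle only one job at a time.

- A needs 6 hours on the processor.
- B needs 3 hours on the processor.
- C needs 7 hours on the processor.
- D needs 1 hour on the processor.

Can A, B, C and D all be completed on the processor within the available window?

Yes

The processor window is 20 − 2 = 18 hours.
Running back to back, the jobs need 6 + 3 + 7 + 1 = 17 hours on the processor.
Since 17 ≤ 18, they fit within the window.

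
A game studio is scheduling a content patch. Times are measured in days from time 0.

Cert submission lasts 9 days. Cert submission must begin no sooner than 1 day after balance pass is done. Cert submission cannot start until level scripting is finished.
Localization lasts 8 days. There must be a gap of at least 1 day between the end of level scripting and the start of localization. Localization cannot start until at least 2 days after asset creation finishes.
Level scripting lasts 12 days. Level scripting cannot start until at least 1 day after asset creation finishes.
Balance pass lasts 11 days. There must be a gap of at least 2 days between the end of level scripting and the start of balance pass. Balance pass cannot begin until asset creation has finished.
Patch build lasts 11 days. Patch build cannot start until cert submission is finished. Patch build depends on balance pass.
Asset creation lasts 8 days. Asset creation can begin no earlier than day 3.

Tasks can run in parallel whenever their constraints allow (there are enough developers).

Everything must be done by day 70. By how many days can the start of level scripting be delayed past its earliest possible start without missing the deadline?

After its own release at day 3, asset creation can start at day 3 and finishes at day 11.
After asset creation (finishes day 11, plus 1-day gap → day 12), level scripting can start at day 12 and finishes at day 24.

Working backward from the deadline:
Nothing follows patch build; the deadline of day 70 is its only limit. It must start by 70 − 11 = day 59.
Cert submission feeds into patch build (must start by day 59); so cert submission must finish by day 59 and therefore start by day 50.
Balance pass must finish in time for cert submission (must start by day 50, minus 1-day gap → day 49); patch build (must start by day 59). The tightest is day 49, so balance pass must start by 49 − 11 = day 38.
Localization must finish by day 70; it takes 8 days, so it must start by 70 − 8 = day 62.
Level scripting must finish in time for balance pass (must start by day 38, minus 2-day gap → day 36); localization (must start by day 62, minus 1-day gap → day 61); cert submission (must start by day 50). The tightest is day 36, so level scripting must start by 36 − 12 = day 24.
So level scripting can start as early as day 12 and as late as day 24, giving 24 − 12 = 12 days of slack.

12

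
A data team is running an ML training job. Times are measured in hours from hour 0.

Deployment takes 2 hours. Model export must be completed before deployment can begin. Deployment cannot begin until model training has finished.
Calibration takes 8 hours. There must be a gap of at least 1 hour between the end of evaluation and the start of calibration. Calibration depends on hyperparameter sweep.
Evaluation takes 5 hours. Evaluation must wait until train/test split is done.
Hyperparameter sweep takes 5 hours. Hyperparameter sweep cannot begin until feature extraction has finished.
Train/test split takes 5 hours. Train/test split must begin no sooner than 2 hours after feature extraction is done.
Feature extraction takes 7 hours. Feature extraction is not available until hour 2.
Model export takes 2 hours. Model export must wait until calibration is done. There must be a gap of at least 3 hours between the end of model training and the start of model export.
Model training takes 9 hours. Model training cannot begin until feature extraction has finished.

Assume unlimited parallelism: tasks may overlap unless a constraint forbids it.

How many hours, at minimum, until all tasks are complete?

Feature extraction cannot begin until its own release at hour 2. It runs from hour 2 to 2 + 7 = hour 9.
Model training waits on feature extraction (finishes hour 9), so it starts at hour 9 and finishes at 9 + 9 = hour 18.
After feature extraction (finishes hour 9), hyperparameter sweep can start at hour 9 and finishes at hour 14.
After feature extraction (finishes hour 9, plus 2-hour gap → hour 11), train/test split can start at hour 11 and finishes at hour 16.
After train/test split (finishes hour 16), evaluation can start at hour 16 and finishes at hour 21.
For calibration: evaluation (finishes hour 21, plus 1-hour gap → hour 22); hyperparameter sweep (finishes hour 14). Taking the maximum gives a start of hour 22, and it finishes at 22 + 8 = hour 30.
Model export needs all of calibration (finishes hour 30); model training (finishes hour 18, plus 3-hour gap → hour 21). That puts its earliest start at hour 30; it finishes at 30 + 2 = hour 32.
Deployment needs all of model export (finishes hour 32); model training (finishes hour 18). That puts its earliest start at hour 32; it finishes at 32 + 2 = hour 34.
All tasks are finished once the last one completes. Finish times: Feature extraction at 9, Train/test split at 16, Hyperparameter sweep at 14, Model training at 18, Evaluation at 21, Calibration at 30, Model export at 32, Deployment at 34. The latest is hour 34.

34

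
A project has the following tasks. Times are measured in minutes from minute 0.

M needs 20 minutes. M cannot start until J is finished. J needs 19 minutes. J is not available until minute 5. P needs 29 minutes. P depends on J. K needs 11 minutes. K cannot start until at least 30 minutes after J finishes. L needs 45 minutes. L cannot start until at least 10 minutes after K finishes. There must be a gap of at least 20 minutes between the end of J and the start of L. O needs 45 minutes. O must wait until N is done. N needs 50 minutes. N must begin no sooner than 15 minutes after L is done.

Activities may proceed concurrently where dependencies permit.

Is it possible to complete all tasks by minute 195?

J waits on its own release at minute 5, so it starts at minute 5 and finishes at 5 + 19 = minute 24.
P cannot begin until J (finishes minute 24). It runs from minute 24 to 24 + 29 = minute 53.
After J (finishes minute 24), M can start at minute 24 and finishes at minute 44.
K cannot begin until J (finishes minute 24, plus 30-minute gap → minute 54). It runs from minute 54 to 54 + 11 = minute 65.
For L: K (finishes minute 65, plus 10-minute gap → minute 75); J (finishes minute 24, plus 20-minute gap → minute 44). Taking the maximum gives a start of minute 75, and it finishes at 75 + 45 = minute 120.
N waits on L (finishes minute 120, plus 15-minute gap → minute 135), so it starts at minute 135 and finishes at 135 + 50 = minute 185.
After N (finishes minute 185), O can start at minute 185 and finishes at minute 230.
The earliest everything can be done is minute 230, which is after the deadline of 195, so it is not possible.

No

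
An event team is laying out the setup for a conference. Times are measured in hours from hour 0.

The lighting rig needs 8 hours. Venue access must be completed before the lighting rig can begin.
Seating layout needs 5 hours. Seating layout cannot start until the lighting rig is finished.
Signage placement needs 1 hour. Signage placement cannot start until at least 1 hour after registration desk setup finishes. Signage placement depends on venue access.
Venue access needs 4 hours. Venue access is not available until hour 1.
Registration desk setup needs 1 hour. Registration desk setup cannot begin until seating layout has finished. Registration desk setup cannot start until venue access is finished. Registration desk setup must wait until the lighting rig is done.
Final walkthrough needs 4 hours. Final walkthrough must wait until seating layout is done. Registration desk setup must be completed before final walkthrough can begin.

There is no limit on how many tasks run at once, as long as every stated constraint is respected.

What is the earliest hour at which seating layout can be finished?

18

After its own release at hour 1, venue access can start at hour 1 and finishes at hour 5.
The lighting rig waits on venue access (finishes hour 5), so it starts at hour 5 and finishes at 5 + 8 = hour 13.
After the lighting rig (finishes hour 13), seating layout can start at hour 13 and finishes at hour 18.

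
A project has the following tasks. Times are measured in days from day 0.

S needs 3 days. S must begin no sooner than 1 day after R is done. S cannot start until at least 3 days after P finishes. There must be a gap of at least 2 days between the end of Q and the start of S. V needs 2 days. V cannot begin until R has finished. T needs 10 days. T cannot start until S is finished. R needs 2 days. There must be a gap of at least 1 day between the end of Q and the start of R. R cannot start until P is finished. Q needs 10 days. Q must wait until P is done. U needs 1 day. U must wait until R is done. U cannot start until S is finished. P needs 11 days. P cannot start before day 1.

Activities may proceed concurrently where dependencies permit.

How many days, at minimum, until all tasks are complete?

39

P waits on its own release at day 1, so it starts at day 1 and finishes at 1 + 11 = day 12.
Q waits on P (finishes day 12), so it starts at day 12 and finishes at 12 + 10 = day 22.
For R: Q (finishes day 22, plus 1-day gap → day 23); P (finishes day 12). Taking the maximum gives a start of day 23, and it finishes at 23 + 2 = day 25.
V waits on R (finishes day 25), so it starts at day 25 and finishes at 25 + 2 = day 27.
For S: R (finishes day 25, plus 1-day gap → day 26); P (finishes day 12, plus 3-day gap → day 15); Q (finishes day 22, plus 2-day gap → day 24). Taking the maximum gives a start of day 26, and it finishes at 26 + 3 = day 29.
For U: R (finishes day 25); S (finishes day 29). Taking the maximum gives a start of day 29, and it finishes at 29 + 1 = day 30.
T cannot begin until S (finishes day 29). It runs from day 29 to 29 + 10 = day 39.
All tasks are finished once the last one completes. Finish times: P at 12, Q at 22, R at 25, S at 29, T at 39, U at 30, V at 27. The latest is day 39.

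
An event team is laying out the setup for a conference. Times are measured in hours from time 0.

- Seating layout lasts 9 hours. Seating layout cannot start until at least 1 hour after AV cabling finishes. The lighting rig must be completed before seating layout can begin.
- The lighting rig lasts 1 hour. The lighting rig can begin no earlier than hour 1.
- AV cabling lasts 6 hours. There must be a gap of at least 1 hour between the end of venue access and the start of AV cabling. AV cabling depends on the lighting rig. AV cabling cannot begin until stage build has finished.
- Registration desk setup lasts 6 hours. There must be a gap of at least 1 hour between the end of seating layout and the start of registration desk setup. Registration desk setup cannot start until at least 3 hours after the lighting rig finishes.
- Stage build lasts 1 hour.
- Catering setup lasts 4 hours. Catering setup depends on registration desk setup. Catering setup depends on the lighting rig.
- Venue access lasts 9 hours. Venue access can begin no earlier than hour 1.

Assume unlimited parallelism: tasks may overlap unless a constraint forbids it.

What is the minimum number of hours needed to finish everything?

After its own release at hour 1, the lighting rig can start at hour 1 and finishes at hour 2.
Stage build has no prerequisites, so it starts at hour 0 and finishes at hour 1.
After its own release at hour 1, venue access can start at hour 1 and finishes at hour 10.
AV cabling needs all of venue access (finishes hour 10, plus 1-hour gap → hour 11); the lighting rig (finishes hour 2); stage build (finishes hour 1). That puts its earliest start at hour 11; it finishes at 11 + 6 = hour 17.
Seating layout has to wait for AV cabling (finishes hour 17, plus 1-hour gap → hour 18); the lighting rig (finishes hour 2). The latest of these is hour 18, so seating layout runs hour 18 to 18 + 9 = hour 27.
Registration desk setup has to wait for seating layout (finishes hour 27, plus 1-hour gap → hour 28); the lighting rig (finishes hour 2, plus 3-hour gap → hour 5). The latest of these is hour 28, so registration desk setup runs hour 28 to 28 + 6 = hour 34.
Catering setup cannot start until registration desk setup (finishes hour 34); the lighting rig (finishes hour 2). The controlling bound is hour 34, so catering setup finishes at 34 + 4 = hour 38.
All tasks are finished once the last one completes. Finish times: Venue access at 10, Stage build at 1, The lighting rig at 2, AV cabling at 17, Seating layout at 27, Registration desk setup at 34, Catering setup at 38. The latest is hour 38.

38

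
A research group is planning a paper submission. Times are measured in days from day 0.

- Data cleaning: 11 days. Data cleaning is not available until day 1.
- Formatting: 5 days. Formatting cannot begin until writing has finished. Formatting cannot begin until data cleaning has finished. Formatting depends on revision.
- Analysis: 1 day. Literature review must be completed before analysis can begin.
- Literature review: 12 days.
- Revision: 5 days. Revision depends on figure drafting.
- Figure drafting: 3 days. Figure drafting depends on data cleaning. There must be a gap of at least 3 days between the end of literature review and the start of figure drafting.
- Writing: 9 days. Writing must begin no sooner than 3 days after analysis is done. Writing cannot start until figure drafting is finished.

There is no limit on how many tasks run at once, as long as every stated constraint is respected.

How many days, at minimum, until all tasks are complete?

32

Data cleaning waits on its own release at day 1, so it starts at day 1 and finishes at 1 + 11 = day 12.
Nothing blocks literature review, so it runs from day 0 to day 12.
For figure drafting: data cleaning (finishes day 12); literature review (finishes day 12, plus 3-day gap → day 15). Taking the maximum gives a start of day 15, and it finishes at 15 + 3 = day 18.
Revision cannot begin until figure drafting (finishes day 18). It runs from day 18 to 18 + 5 = day 23.
Analysis waits on literature review (finishes day 12), so it starts at day 12 and finishes at 12 + 1 = day 13.
Writing has to wait for analysis (finishes day 13, plus 3-day gap → day 16); figure drafting (finishes day 18). The latest of these is day 18, so writing runs day 18 to 18 + 9 = day 27.
Formatting has to wait for writing (finishes day 27); data cleaning (finishes day 12); revision (finishes day 23). The latest of these is day 27, so formatting runs day 27 to 27 + 5 = day 32.
All tasks are finished once the last one completes. Finish times: Literature review at 12, Data cleaning at 12, Analysis at 13, Figure drafting at 18, Writing at 27, Revision at 23, Formatting at 32. The latest is day 32.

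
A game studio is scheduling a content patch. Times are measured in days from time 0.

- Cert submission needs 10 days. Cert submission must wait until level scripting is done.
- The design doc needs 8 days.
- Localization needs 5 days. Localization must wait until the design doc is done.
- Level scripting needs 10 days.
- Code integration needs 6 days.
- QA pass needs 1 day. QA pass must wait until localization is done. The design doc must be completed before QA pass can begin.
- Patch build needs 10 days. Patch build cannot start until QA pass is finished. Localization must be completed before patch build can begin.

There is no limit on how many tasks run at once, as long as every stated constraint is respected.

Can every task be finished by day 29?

Yes

Code integration can start immediately at day 0; it finishes at day 6.
Nothing blocks level scripting, so it runs from day 0 to day 10.
Cert submission cannot begin until level scripting (finishes day 10). It runs from day 10 to 10 + 10 = day 20.
The design doc has no prerequisites, so it starts at day 0 and finishes at day 8.
After the design doc (finishes day 8), localization can start at day 8 and finishes at day 13.
For QA pass: localization (finishes day 13); the design doc (finishes day 8). Taking the maximum gives a start of day 13, and it finishes at 13 + 1 = day 14.
Patch build needs all of QA pass (finishes day 14); localization (finishes day 13). That puts its earliest start at day 14; it finishes at 14 + 10 = day 24.
Every task is finished by day 24, which is no later than the deadline of 29, so the schedule is feasible.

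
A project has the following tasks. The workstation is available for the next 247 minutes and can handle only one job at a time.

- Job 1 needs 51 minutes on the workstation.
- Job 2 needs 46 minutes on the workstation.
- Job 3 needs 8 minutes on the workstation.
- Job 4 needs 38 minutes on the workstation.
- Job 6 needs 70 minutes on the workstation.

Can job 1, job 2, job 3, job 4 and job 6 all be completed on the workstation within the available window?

Running back to back, the jobs need 51 + 46 + 8 + 38 + 70 = 213 minutes on the workstation.
Since 213 ≤ 247, they fit within the window.

Yes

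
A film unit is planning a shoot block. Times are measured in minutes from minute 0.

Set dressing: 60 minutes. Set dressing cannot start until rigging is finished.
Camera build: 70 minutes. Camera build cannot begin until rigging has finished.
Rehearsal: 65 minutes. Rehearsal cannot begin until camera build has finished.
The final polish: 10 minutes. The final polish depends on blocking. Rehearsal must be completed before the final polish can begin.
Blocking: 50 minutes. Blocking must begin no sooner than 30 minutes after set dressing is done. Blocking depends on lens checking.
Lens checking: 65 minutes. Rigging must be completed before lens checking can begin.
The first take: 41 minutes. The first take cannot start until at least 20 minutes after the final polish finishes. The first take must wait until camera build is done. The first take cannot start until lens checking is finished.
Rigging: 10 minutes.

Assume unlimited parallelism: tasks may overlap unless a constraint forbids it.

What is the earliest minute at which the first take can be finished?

221

Nothing blocks rigging, so it runs from minute 0 to minute 10.
Lens checking waits on rigging (finishes minute 10), so it starts at minute 10 and finishes at 10 + 65 = minute 75.
After rigging (finishes minute 10), camera build can start at minute 10 and finishes at minute 80.
After camera build (finishes minute 80), rehearsal can start at minute 80 and finishes at minute 145.
Set dressing cannot begin until rigging (finishes minute 10). It runs from minute 10 to 10 + 60 = minute 70.
Blocking has to wait for set dressing (finishes minute 70, plus 30-minute gap → minute 100); lens checking (finishes minute 75). The latest of these is minute 100, so blocking runs minute 100 to 100 + 50 = minute 150.
The final polish cannot start until blocking (finishes minute 150); rehearsal (finishes minute 145). The controlling bound is minute 150, so the final polish finishes at 150 + 10 = minute 160.
The first take cannot start until the final polish (finishes minute 160, plus 20-minute gap → minute 180); camera build (finishes minute 80); lens checking (finishes minute 75). The controlling bound is minute 180, so the first take finishes at 180 + 41 = minute 221.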